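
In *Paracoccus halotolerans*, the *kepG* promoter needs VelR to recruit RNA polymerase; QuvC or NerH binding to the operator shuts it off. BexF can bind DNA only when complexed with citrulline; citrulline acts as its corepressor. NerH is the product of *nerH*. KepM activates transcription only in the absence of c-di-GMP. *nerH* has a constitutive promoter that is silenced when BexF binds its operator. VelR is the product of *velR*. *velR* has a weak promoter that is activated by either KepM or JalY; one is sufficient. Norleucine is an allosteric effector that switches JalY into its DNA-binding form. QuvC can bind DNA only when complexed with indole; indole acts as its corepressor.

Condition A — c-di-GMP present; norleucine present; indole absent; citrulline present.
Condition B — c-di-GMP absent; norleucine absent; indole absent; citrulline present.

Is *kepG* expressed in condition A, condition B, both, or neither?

Condition A:
c-di-GMP is present, so KepM is inactive.
Norleucine is present, so JalY is active.
Activator JalY is present, so *velR* is transcribed.
So VelR is produced and active.
Indole is absent, so QuvC is inactive.
Citrulline is present, so BexF is active.
With repressor BexF bound, *nerH* is not transcribed.
So NerH is not produced.
No repressor is bound and VelR is active, so *kepG* is transcribed.
→ *kepG* is ON in A.
Condition B:
c-di-GMP is absent, so KepM is active.
Norleucine is absent, so JalY is inactive.
Activator KepM is present, so *velR* is transcribed.
So VelR is produced and active.
Indole is absent, so QuvC is inactive.
Citrulline is present, so BexF is active.
With repressor BexF bound, *nerH* is not transcribed.
So NerH is not produced.
No repressor is bound and VelR is active, so *kepG* is transcribed.
→ *kepG* is ON in B.

both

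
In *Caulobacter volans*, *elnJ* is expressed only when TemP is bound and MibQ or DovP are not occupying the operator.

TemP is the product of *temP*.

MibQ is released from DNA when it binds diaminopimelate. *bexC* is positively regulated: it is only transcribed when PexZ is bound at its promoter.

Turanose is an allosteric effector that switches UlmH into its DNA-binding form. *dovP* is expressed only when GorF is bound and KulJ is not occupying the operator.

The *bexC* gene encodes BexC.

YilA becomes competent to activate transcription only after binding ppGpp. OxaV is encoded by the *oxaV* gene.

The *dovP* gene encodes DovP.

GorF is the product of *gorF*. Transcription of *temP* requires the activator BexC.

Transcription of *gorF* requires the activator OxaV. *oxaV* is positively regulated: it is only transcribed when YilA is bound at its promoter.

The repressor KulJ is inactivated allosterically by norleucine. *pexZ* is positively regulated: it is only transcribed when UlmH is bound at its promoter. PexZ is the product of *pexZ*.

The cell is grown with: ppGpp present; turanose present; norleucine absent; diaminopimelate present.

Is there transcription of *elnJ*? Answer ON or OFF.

ON

Diaminopimelate is present, so MibQ is inactive.
ppGpp is present, so YilA is active.
No repressor is bound and YilA is active, so *oxaV* is transcribed.
So OxaV is produced and active.
No repressor is bound and OxaV is active, so *gorF* is transcribed.
So GorF is produced and active.
Norleucine is absent, so KulJ is active.
With repressor KulJ bound, *dovP* is not transcribed.
So DovP is not produced.
Turanose is present, so UlmH is active.
No repressor is bound and UlmH is active, so *pexZ* is transcribed.
So PexZ is produced and active.
No repressor is bound and PexZ is active, so *bexC* is transcribed.
So BexC is produced and active.
No repressor is bound and BexC is active, so *temP* is transcribed.
So TemP is produced and active.
No repressor is bound and TemP is active, so *elnJ* is transcribed.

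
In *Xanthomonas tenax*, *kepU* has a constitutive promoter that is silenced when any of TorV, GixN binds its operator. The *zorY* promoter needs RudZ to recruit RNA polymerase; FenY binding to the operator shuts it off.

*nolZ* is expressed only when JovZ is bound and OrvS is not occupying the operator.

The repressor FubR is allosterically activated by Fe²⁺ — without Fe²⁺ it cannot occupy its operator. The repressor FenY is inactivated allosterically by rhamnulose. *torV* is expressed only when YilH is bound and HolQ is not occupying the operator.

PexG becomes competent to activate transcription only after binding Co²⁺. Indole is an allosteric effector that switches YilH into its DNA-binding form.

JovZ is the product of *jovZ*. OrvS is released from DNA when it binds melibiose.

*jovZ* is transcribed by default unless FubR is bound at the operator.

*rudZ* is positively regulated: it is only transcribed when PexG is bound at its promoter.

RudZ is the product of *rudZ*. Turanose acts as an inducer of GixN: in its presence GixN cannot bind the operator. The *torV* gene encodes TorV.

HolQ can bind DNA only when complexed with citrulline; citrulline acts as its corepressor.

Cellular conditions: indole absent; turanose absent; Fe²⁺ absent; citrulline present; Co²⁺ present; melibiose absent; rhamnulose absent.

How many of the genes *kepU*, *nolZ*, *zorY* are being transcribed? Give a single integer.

0

Indole is absent, so YilH is inactive.
Citrulline is present, so HolQ is active.
With repressor HolQ bound, *torV* is not transcribed.
So TorV is not produced.
Turanose is absent, so GixN is active.
With repressor GixN bound, *kepU* is not transcribed.
→ *kepU* is OFF.
Fe²⁺ is absent, so FubR is inactive.
With no repressor bound, *jovZ* is transcribed.
So JovZ is produced and active.
Melibiose is absent, so OrvS is active.
With repressor OrvS bound, *nolZ* is not transcribed.
→ *nolZ* is OFF.
Rhamnulose is absent, so FenY is active.
Co²⁺ is present, so PexG is active.
No repressor is bound and PexG is active, so *rudZ* is transcribed.
So RudZ is produced and active.
With repressor FenY bound, *zorY* is not transcribed.
→ *zorY* is OFF.
0 of the 3 genes are transcribed.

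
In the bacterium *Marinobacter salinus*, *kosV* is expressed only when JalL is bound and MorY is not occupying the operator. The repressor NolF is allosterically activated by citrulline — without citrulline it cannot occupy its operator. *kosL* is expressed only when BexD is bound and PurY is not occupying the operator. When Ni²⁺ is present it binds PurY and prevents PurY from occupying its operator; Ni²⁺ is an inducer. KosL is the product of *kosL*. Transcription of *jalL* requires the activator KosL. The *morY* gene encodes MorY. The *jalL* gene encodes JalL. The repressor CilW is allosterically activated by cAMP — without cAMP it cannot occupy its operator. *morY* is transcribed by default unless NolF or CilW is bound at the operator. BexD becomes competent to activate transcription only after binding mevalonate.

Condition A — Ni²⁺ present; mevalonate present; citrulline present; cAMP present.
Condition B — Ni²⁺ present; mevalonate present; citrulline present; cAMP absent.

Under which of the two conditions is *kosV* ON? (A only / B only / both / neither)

both

Condition A:
Ni²⁺ is present, so PurY is inactive.
Mevalonate is present, so BexD is active.
No repressor is bound and BexD is active, so *kosL* is transcribed.
So KosL is produced and active.
No repressor is bound and KosL is active, so *jalL* is transcribed.
So JalL is produced and active.
Citrulline is present, so NolF is active.
cAMP is present, so CilW is active.
With repressor NolF bound, *morY* is not transcribed.
So MorY is not produced.
No repressor is bound and JalL is active, so *kosV* is transcribed.
→ *kosV* is ON in A.
Condition B:
Ni²⁺ is present, so PurY is inactive.
Mevalonate is present, so BexD is active.
No repressor is bound and BexD is active, so *kosL* is transcribed.
So KosL is produced and active.
No repressor is bound and KosL is active, so *jalL* is transcribed.
So JalL is produced and active.
Citrulline is present, so NolF is active.
cAMP is absent, so CilW is inactive.
With repressor NolF bound, *morY* is not transcribed.
So MorY is not produced.
No repressor is bound and JalL is active, so *kosV* is transcribed.
→ *kosV* is ON in B.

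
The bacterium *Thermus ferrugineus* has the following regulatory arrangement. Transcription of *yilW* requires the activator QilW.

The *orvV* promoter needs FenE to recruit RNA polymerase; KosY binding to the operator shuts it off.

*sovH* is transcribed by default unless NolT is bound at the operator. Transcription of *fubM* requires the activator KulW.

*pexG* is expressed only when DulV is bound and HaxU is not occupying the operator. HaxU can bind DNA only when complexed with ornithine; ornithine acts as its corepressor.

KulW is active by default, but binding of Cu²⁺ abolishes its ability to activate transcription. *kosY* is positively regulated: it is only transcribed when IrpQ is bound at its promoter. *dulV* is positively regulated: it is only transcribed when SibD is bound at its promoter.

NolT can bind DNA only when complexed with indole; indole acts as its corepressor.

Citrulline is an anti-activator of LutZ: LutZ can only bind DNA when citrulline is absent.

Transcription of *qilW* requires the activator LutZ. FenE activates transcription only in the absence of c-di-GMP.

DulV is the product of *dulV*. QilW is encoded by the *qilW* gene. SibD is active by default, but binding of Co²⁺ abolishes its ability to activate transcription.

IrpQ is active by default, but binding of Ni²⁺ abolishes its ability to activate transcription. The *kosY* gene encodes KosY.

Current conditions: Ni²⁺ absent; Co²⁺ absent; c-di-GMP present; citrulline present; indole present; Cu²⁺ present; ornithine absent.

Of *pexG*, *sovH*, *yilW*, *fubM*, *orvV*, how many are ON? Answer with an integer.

Ornithine is absent, so HaxU is inactive.
Co²⁺ is absent, so SibD is active.
No repressor is bound and SibD is active, so *dulV* is transcribed.
So DulV is produced and active.
No repressor is bound and DulV is active, so *pexG* is transcribed.
→ *pexG* is ON.
Indole is present, so NolT is active.
With repressor NolT bound, *sovH* is not transcribed.
→ *sovH* is OFF.
Citrulline is present, so LutZ is inactive.
Required activator LutZ is absent, so *qilW* is not transcribed.
So QilW is not produced.
Required activator QilW is absent, so *yilW* is not transcribed.
→ *yilW* is OFF.
Cu²⁺ is present, so KulW is inactive.
Required activator KulW is absent, so *fubM* is not transcribed.
→ *fubM* is OFF.
c-di-GMP is present, so FenE is inactive.
Ni²⁺ is absent, so IrpQ is active.
No repressor is bound and IrpQ is active, so *kosY* is transcribed.
So KosY is produced and active.
With repressor KosY bound, *orvV* is not transcribed.
→ *orvV* is OFF.
1 of the 5 genes is transcribed.

1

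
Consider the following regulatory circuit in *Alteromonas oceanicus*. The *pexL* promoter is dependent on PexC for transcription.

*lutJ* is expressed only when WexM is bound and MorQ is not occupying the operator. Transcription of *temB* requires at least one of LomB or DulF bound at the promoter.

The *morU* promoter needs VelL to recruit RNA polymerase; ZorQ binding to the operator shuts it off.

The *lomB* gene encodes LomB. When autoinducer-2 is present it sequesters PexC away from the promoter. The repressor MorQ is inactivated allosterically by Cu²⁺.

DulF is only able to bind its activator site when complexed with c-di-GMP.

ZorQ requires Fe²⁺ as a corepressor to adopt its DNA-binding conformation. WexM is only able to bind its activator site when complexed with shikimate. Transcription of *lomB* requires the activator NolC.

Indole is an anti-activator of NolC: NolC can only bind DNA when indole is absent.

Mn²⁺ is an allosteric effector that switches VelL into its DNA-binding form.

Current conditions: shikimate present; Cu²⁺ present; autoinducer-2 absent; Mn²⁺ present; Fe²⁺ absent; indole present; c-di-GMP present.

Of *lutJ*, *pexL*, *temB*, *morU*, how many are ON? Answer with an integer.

Shikimate is present, so WexM is active.
Cu²⁺ is present, so MorQ is inactive.
No repressor is bound and WexM is active, so *lutJ* is transcribed.
→ *lutJ* is ON.
Autoinducer-2 is absent, so PexC is active.
No repressor is bound and PexC is active, so *pexL* is transcribed.
→ *pexL* is ON.
Indole is present, so NolC is inactive.
Required activator NolC is absent, so *lomB* is not transcribed.
So LomB is not produced.
c-di-GMP is present, so DulF is active.
Activator DulF is present, so *temB* is transcribed.
→ *temB* is ON.
Mn²⁺ is present, so VelL is active.
Fe²⁺ is absent, so ZorQ is inactive.
No repressor is bound and VelL is active, so *morU* is transcribed.
→ *morU* is ON.
4 of the 4 genes are transcribed.

4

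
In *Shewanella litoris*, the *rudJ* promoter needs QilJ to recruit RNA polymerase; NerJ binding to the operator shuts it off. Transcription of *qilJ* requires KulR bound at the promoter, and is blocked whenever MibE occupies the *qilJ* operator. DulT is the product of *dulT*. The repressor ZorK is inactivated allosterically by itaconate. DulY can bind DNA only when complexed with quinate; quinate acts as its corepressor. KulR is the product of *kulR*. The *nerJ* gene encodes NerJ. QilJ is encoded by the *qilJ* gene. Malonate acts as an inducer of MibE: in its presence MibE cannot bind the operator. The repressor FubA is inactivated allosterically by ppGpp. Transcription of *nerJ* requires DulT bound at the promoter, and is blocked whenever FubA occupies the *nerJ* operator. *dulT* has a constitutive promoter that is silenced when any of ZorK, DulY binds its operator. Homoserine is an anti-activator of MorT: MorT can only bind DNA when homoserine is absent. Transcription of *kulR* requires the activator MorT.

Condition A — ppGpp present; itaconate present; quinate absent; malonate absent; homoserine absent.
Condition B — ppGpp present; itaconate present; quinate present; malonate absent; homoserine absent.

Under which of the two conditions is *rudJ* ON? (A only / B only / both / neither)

neither

Condition A:
ppGpp is present, so FubA is inactive.
Itaconate is present, so ZorK is inactive.
Quinate is absent, so DulY is inactive.
With no repressor bound, *dulT* is transcribed.
So DulT is produced and active.
No repressor is bound and DulT is active, so *nerJ* is transcribed.
So NerJ is produced and active.
Malonate is absent, so MibE is active.
Homoserine is absent, so MorT is active.
No repressor is bound and MorT is active, so *kulR* is transcribed.
So KulR is produced and active.
With repressor MibE bound, *qilJ* is not transcribed.
So QilJ is not produced.
With repressor NerJ bound, *rudJ* is not transcribed.
→ *rudJ* is OFF in A.
Condition B:
ppGpp is present, so FubA is inactive.
Itaconate is present, so ZorK is inactive.
Quinate is present, so DulY is active.
With repressor DulY bound, *dulT* is not transcribed.
So DulT is not produced.
Required activator DulT is absent, so *nerJ* is not transcribed.
So NerJ is not produced.
Malonate is absent, so MibE is active.
Homoserine is absent, so MorT is active.
No repressor is bound and MorT is active, so *kulR* is transcribed.
So KulR is produced and active.
With repressor MibE bound, *qilJ* is not transcribed.
So QilJ is not produced.
Required activator QilJ is absent, so *rudJ* is not transcribed.
→ *rudJ* is OFF in B.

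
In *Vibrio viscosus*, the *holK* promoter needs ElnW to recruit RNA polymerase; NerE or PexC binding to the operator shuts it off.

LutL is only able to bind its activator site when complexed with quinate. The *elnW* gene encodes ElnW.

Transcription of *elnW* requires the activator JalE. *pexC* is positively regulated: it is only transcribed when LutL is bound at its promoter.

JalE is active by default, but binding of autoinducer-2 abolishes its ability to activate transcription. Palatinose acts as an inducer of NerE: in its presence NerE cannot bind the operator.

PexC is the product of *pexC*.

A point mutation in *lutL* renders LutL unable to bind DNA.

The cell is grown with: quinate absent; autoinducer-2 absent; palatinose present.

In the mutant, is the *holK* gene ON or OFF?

Autoinducer-2 is absent, so JalE is active.
No repressor is bound and JalE is active, so *elnW* is transcribed.
So ElnW is produced and active.
Palatinose is present, so NerE is inactive.
LutL is non-functional in this strain, so it has no effect.
Required activator LutL is absent, so *pexC* is not transcribed.
So PexC is not produced.
No repressor is bound and ElnW is active, so *holK* is transcribed.

ON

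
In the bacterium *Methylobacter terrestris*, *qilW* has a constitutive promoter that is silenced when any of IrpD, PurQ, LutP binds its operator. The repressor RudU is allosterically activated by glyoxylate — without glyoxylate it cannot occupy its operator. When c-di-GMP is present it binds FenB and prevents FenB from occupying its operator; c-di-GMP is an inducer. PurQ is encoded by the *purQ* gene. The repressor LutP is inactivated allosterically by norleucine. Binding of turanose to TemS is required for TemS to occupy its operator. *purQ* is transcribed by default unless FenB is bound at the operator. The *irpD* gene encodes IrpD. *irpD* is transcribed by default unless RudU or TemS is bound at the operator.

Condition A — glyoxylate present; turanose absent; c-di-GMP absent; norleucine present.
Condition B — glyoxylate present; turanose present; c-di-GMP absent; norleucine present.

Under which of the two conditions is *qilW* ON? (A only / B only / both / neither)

Condition A:
Glyoxylate is present, so RudU is active.
Turanose is absent, so TemS is inactive.
With repressor RudU bound, *irpD* is not transcribed.
So IrpD is not produced.
c-di-GMP is absent, so FenB is active.
With repressor FenB bound, *purQ* is not transcribed.
So PurQ is not produced.
Norleucine is present, so LutP is inactive.
With no repressor bound, *qilW* is transcribed.
→ *qilW* is ON in A.
Condition B:
Glyoxylate is present, so RudU is active.
Turanose is present, so TemS is active.
With repressor RudU bound, *irpD* is not transcribed.
So IrpD is not produced.
c-di-GMP is absent, so FenB is active.
With repressor FenB bound, *purQ* is not transcribed.
So PurQ is not produced.
Norleucine is present, so LutP is inactive.
With no repressor bound, *qilW* is transcribed.
→ *qilW* is ON in B.

both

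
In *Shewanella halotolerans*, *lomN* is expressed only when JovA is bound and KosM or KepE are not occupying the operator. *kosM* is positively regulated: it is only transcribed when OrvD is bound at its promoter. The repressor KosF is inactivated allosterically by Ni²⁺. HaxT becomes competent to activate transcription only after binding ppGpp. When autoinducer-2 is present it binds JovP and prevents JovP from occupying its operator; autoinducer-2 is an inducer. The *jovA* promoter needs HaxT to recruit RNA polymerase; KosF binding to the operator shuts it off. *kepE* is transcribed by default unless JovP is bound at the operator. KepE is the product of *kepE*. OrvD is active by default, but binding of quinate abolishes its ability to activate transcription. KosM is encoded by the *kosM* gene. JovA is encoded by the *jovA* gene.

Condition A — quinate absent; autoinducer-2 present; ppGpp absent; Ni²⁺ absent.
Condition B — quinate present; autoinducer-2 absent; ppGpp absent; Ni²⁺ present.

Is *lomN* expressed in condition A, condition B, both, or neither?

neither

Condition A:
Quinate is absent, so OrvD is active.
No repressor is bound and OrvD is active, so *kosM* is transcribed.
So KosM is produced and active.
Autoinducer-2 is present, so JovP is inactive.
With no repressor bound, *kepE* is transcribed.
So KepE is produced and active.
ppGpp is absent, so HaxT is inactive.
Ni²⁺ is absent, so KosF is active.
With repressor KosF bound, *jovA* is not transcribed.
So JovA is not produced.
With repressor KosM bound, *lomN* is not transcribed.
→ *lomN* is OFF in A.
Condition B:
Quinate is present, so OrvD is inactive.
Required activator OrvD is absent, so *kosM* is not transcribed.
So KosM is not produced.
Autoinducer-2 is absent, so JovP is active.
With repressor JovP bound, *kepE* is not transcribed.
So KepE is not produced.
ppGpp is absent, so HaxT is inactive.
Ni²⁺ is present, so KosF is inactive.
Required activator HaxT is absent, so *jovA* is not transcribed.
So JovA is not produced.
Required activator JovA is absent, so *lomN* is not transcribed.
→ *lomN* is OFF in B.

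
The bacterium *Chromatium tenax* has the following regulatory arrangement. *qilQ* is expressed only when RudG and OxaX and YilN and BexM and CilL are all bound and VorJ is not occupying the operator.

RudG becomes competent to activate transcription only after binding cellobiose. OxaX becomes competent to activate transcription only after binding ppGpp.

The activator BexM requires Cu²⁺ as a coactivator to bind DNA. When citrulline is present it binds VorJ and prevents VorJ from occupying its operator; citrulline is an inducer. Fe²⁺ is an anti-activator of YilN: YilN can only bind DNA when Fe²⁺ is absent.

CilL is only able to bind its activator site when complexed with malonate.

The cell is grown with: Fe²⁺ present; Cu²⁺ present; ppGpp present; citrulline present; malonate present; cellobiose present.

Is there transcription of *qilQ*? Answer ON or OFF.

OFF

Cellobiose is present, so RudG is active.
ppGpp is present, so OxaX is active.
Citrulline is present, so VorJ is inactive.
Fe²⁺ is present, so YilN is inactive.
Cu²⁺ is present, so BexM is active.
Malonate is present, so CilL is active.
Required activator YilN is absent, so *qilQ* is not transcribed.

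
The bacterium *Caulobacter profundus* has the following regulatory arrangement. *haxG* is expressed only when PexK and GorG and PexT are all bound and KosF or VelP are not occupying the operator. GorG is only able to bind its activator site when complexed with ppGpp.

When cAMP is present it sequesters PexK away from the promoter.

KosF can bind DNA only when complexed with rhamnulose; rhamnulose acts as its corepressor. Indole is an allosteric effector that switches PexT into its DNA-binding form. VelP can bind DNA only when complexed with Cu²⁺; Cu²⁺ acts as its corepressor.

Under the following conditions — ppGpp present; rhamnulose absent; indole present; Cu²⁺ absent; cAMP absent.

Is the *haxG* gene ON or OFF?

cAMP is absent, so PexK is active.
ppGpp is present, so GorG is active.
Rhamnulose is absent, so KosF is inactive.
Indole is present, so PexT is active.
Cu²⁺ is absent, so VelP is inactive.
No repressor is bound and PexK and GorG and PexT are active, so *haxG* is transcribed.

ON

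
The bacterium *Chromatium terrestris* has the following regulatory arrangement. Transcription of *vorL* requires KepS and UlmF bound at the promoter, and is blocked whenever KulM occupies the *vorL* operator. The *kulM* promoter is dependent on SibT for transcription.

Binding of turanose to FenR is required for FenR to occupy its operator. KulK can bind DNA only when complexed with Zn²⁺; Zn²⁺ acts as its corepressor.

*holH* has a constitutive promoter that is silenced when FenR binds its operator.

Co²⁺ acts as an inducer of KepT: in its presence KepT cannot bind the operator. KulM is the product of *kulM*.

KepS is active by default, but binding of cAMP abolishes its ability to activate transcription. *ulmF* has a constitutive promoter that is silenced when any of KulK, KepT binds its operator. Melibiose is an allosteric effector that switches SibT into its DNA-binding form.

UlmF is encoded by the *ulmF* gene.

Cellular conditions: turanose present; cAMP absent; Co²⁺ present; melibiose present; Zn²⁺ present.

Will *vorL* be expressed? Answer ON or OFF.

Melibiose is present, so SibT is active.
No repressor is bound and SibT is active, so *kulM* is transcribed.
So KulM is produced and active.
cAMP is absent, so KepS is active.
Zn²⁺ is present, so KulK is active.
Co²⁺ is present, so KepT is inactive.
With repressor KulK bound, *ulmF* is not transcribed.
So UlmF is not produced.
With repressor KulM bound, *vorL* is not transcribed.

OFF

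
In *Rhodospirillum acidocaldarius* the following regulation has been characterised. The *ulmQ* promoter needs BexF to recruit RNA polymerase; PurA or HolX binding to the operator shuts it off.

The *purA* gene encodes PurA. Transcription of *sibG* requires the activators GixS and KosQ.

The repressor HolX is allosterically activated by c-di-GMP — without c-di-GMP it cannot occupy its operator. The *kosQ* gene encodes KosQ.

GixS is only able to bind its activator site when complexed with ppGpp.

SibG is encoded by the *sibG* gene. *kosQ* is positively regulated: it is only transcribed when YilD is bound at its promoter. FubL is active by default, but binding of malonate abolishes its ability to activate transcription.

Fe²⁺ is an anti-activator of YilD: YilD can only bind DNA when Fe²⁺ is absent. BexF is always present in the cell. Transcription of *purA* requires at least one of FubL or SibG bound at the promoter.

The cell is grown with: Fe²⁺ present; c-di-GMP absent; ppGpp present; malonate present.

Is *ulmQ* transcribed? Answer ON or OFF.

ON

BexF is produced constitutively and is active.
Malonate is present, so FubL is inactive.
ppGpp is present, so GixS is active.
Fe²⁺ is present, so YilD is inactive.
Required activator YilD is absent, so *kosQ* is not transcribed.
So KosQ is not produced.
Required activator KosQ is absent, so *sibG* is not transcribed.
So SibG is not produced.
No activator is available at the *purA* promoter, so *purA* is not transcribed.
So PurA is not produced.
c-di-GMP is absent, so HolX is inactive.
No repressor is bound and BexF is active, so *ulmQ* is transcribed.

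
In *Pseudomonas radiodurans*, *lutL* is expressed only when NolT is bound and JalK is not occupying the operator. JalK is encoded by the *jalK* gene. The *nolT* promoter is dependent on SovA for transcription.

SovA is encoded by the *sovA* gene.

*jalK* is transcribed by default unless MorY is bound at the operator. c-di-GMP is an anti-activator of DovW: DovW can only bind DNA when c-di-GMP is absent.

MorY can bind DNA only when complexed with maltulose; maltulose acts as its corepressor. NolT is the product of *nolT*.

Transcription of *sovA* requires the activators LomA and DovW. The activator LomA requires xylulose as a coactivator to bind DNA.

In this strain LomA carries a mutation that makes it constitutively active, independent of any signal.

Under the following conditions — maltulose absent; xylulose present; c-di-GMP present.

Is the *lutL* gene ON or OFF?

Maltulose is absent, so MorY is inactive.
With no repressor bound, *jalK* is transcribed.
So JalK is produced and active.
LomA is constitutively active in this strain.
c-di-GMP is present, so DovW is inactive.
Required activator DovW is absent, so *sovA* is not transcribed.
So SovA is not produced.
Required activator SovA is absent, so *nolT* is not transcribed.
So NolT is not produced.
With repressor JalK bound, *lutL* is not transcribed.

OFF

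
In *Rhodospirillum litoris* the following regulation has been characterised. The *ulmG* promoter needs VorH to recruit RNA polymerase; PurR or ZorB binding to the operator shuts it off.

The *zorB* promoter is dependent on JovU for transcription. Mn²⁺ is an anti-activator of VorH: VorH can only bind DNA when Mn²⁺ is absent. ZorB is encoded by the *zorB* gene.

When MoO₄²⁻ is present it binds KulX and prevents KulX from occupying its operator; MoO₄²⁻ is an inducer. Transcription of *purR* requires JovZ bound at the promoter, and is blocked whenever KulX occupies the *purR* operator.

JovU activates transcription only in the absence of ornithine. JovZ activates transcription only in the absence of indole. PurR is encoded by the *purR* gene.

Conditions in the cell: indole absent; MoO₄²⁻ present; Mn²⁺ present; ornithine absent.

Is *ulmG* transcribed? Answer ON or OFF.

OFF

MoO₄²⁻ is present, so KulX is inactive.
Indole is absent, so JovZ is active.
No repressor is bound and JovZ is active, so *purR* is transcribed.
So PurR is produced and active.
Mn²⁺ is present, so VorH is inactive.
Ornithine is absent, so JovU is active.
No repressor is bound and JovU is active, so *zorB* is transcribed.
So ZorB is produced and active.
With repressor PurR bound, *ulmG* is not transcribed.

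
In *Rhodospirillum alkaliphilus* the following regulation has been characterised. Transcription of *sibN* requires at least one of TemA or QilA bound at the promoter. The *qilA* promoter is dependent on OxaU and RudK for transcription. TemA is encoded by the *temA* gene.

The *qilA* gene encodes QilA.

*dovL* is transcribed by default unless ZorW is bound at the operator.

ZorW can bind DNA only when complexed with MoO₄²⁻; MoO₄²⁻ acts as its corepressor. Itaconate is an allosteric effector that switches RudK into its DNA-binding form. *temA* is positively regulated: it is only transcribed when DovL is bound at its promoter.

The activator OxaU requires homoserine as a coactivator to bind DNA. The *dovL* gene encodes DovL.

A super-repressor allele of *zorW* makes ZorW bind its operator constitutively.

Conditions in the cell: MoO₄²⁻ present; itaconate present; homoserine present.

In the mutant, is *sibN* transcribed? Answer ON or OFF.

ZorW is constitutively active in this strain.
With repressor ZorW bound, *dovL* is not transcribed.
So DovL is not produced.
Required activator DovL is absent, so *temA* is not transcribed.
So TemA is not produced.
Homoserine is present, so OxaU is active.
Itaconate is present, so RudK is active.
No repressor is bound and OxaU and RudK are active, so *qilA* is transcribed.
So QilA is produced and active.
Activator QilA is present, so *sibN* is transcribed.

ON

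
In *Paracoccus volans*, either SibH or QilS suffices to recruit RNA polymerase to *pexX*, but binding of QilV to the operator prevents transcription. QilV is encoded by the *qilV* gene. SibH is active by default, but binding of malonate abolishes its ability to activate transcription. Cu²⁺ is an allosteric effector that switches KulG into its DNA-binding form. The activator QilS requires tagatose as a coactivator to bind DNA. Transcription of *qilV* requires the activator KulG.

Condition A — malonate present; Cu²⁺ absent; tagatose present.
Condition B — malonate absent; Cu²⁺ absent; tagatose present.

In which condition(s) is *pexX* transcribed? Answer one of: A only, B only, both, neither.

Condition A:
Malonate is present, so SibH is inactive.
Cu²⁺ is absent, so KulG is inactive.
Required activator KulG is absent, so *qilV* is not transcribed.
So QilV is not produced.
Tagatose is present, so QilS is active.
Activator QilS is present, so *pexX* is transcribed.
→ *pexX* is ON in A.
Condition B:
Malonate is absent, so SibH is active.
Cu²⁺ is absent, so KulG is inactive.
Required activator KulG is absent, so *qilV* is not transcribed.
So QilV is not produced.
Tagatose is present, so QilS is active.
Activator SibH is present, so *pexX* is transcribed.
→ *pexX* is ON in B.

both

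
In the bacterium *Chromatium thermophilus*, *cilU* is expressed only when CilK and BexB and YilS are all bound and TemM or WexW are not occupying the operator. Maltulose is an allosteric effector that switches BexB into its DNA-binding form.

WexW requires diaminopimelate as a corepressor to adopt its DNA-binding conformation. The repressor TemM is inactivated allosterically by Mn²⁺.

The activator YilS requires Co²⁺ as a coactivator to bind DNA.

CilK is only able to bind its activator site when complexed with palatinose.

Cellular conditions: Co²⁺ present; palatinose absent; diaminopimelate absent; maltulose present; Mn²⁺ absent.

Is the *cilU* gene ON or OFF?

Palatinose is absent, so CilK is inactive.
Maltulose is present, so BexB is active.
Mn²⁺ is absent, so TemM is active.
Diaminopimelate is absent, so WexW is inactive.
Co²⁺ is present, so YilS is active.
With repressor TemM bound, *cilU* is not transcribed.

OFF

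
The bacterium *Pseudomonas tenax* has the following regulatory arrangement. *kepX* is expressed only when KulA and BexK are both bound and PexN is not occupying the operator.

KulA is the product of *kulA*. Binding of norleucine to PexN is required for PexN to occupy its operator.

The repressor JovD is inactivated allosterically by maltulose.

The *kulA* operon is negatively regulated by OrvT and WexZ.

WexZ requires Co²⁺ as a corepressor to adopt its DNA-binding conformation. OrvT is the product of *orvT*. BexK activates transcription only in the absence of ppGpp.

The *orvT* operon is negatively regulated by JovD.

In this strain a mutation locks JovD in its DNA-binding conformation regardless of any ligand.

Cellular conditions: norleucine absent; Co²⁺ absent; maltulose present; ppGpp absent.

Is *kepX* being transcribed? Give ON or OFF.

JovD is constitutively active in this strain.
With repressor JovD bound, *orvT* is not transcribed.
So OrvT is not produced.
Co²⁺ is absent, so WexZ is inactive.
With no repressor bound, *kulA* is transcribed.
So KulA is produced and active.
ppGpp is absent, so BexK is active.
Norleucine is absent, so PexN is inactive.
No repressor is bound and KulA and BexK are active, so *kepX* is transcribed.

ON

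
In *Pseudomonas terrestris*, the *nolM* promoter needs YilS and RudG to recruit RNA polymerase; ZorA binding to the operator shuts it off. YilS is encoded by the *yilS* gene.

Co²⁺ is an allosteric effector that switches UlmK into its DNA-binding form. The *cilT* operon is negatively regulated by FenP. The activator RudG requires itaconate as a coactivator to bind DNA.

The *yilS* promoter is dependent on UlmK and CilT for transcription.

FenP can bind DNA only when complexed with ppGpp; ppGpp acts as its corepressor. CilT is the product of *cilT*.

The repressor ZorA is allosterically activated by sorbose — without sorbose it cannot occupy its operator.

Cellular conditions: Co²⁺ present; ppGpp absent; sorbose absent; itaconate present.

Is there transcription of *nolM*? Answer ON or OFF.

Co²⁺ is present, so UlmK is active.
ppGpp is absent, so FenP is inactive.
With no repressor bound, *cilT* is transcribed.
So CilT is produced and active.
No repressor is bound and UlmK and CilT are active, so *yilS* is transcribed.
So YilS is produced and active.
Itaconate is present, so RudG is active.
Sorbose is absent, so ZorA is inactive.
No repressor is bound and YilS and RudG are active, so *nolM* is transcribed.

ON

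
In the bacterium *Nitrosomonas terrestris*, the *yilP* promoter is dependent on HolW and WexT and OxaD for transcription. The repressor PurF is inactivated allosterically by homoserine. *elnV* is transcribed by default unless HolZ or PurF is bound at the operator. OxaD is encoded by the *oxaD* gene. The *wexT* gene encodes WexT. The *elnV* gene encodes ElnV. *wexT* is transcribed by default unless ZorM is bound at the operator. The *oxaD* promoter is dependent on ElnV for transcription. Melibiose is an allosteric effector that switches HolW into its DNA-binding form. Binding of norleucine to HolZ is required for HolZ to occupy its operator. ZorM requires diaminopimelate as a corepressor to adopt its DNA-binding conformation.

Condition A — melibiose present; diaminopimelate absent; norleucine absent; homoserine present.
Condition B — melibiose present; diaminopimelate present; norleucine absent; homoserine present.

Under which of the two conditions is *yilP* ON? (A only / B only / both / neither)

Condition A:
Melibiose is present, so HolW is active.
Diaminopimelate is absent, so ZorM is inactive.
With no repressor bound, *wexT* is transcribed.
So WexT is produced and active.
Norleucine is absent, so HolZ is inactive.
Homoserine is present, so PurF is inactive.
With no repressor bound, *elnV* is transcribed.
So ElnV is produced and active.
No repressor is bound and ElnV is active, so *oxaD* is transcribed.
So OxaD is produced and active.
No repressor is bound and HolW and WexT and OxaD are active, so *yilP* is transcribed.
→ *yilP* is ON in A.
Condition B:
Melibiose is present, so HolW is active.
Diaminopimelate is present, so ZorM is active.
With repressor ZorM bound, *wexT* is not transcribed.
So WexT is not produced.
Norleucine is absent, so HolZ is inactive.
Homoserine is present, so PurF is inactive.
With no repressor bound, *elnV* is transcribed.
So ElnV is produced and active.
No repressor is bound and ElnV is active, so *oxaD* is transcribed.
So OxaD is produced and active.
Required activator WexT is absent, so *yilP* is not transcribed.
→ *yilP* is OFF in B.

A only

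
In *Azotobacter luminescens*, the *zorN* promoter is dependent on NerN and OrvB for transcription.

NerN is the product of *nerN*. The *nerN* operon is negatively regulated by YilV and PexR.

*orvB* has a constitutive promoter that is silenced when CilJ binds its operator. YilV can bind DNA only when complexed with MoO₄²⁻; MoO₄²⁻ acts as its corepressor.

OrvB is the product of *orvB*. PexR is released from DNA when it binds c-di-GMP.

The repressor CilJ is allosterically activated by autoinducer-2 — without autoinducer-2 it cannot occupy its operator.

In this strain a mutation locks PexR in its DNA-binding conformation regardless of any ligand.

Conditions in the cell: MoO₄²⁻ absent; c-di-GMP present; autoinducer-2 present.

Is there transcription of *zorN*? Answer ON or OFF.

OFF

MoO₄²⁻ is absent, so YilV is inactive.
PexR is constitutively active in this strain.
With repressor PexR bound, *nerN* is not transcribed.
So NerN is not produced.
Autoinducer-2 is present, so CilJ is active.
With repressor CilJ bound, *orvB* is not transcribed.
So OrvB is not produced.
Required activator NerN is absent, so *zorN* is not transcribed.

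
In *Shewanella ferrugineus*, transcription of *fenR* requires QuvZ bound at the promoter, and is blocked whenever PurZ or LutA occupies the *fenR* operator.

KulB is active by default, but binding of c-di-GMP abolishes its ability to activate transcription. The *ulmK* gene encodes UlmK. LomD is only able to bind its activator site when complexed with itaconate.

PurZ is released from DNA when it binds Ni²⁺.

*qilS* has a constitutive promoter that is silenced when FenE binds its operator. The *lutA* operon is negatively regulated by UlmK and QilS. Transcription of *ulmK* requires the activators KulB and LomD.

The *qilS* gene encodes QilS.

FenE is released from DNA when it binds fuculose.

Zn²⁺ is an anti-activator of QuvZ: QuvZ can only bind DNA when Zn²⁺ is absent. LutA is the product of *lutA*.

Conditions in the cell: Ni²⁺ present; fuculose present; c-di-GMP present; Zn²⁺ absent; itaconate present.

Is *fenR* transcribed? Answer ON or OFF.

Ni²⁺ is present, so PurZ is inactive.
c-di-GMP is present, so KulB is inactive.
Itaconate is present, so LomD is active.
Required activator KulB is absent, so *ulmK* is not transcribed.
So UlmK is not produced.
Fuculose is present, so FenE is inactive.
With no repressor bound, *qilS* is transcribed.
So QilS is produced and active.
With repressor QilS bound, *lutA* is not transcribed.
So LutA is not produced.
Zn²⁺ is absent, so QuvZ is active.
No repressor is bound and QuvZ is active, so *fenR* is transcribed.

ON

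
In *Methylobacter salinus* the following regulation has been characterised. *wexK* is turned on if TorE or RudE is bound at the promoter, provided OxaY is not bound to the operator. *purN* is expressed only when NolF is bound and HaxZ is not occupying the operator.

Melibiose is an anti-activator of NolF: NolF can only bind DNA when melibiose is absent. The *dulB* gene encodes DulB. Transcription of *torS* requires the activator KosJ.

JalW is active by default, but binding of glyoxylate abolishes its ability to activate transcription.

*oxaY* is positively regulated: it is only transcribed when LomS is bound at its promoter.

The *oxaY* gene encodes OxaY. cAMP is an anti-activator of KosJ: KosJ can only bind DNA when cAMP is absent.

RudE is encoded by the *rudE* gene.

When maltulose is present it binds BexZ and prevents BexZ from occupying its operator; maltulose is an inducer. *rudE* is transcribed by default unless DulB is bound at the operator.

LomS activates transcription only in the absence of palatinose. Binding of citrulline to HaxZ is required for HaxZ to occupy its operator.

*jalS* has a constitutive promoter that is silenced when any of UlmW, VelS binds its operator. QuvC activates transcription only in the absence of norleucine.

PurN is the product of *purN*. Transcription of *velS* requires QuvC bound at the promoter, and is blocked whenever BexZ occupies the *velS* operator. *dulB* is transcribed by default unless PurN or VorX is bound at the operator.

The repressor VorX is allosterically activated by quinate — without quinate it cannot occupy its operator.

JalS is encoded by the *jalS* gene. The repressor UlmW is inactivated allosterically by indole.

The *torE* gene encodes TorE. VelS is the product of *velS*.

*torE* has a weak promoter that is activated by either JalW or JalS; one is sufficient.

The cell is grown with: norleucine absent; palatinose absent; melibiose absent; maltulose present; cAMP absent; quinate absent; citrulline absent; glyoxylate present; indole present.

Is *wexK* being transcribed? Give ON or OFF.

OFF

Glyoxylate is present, so JalW is inactive.
Indole is present, so UlmW is inactive.
Norleucine is absent, so QuvC is active.
Maltulose is present, so BexZ is inactive.
No repressor is bound and QuvC is active, so *velS* is transcribed.
So VelS is produced and active.
With repressor VelS bound, *jalS* is not transcribed.
So JalS is not produced.
No activator is available at the *torE* promoter, so *torE* is not transcribed.
So TorE is not produced.
Citrulline is absent, so HaxZ is inactive.
Melibiose is absent, so NolF is active.
No repressor is bound and NolF is active, so *purN* is transcribed.
So PurN is produced and active.
Quinate is absent, so VorX is inactive.
With repressor PurN bound, *dulB* is not transcribed.
So DulB is not produced.
With no repressor bound, *rudE* is transcribed.
So RudE is produced and active.
Palatinose is absent, so LomS is active.
No repressor is bound and LomS is active, so *oxaY* is transcribed.
So OxaY is produced and active.
With repressor OxaY bound, *wexK* is not transcribed.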